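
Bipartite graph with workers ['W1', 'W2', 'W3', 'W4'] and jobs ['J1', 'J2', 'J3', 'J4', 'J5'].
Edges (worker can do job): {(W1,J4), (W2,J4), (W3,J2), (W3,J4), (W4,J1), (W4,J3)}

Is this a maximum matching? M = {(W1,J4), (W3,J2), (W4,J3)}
Yes, size 3 is maximum

Proposed matching has size 3.
Maximum matching size for this graph: 3.

This is a maximum matching.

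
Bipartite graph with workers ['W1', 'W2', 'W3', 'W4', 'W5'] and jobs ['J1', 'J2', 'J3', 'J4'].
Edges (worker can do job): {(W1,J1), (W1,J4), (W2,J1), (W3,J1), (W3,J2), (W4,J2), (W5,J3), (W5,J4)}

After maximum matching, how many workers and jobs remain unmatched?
Unmatched: 1 workers, 0 jobs

Maximum matching size: 4
Workers: 5 total, 4 matched, 1 unmatched
Jobs: 4 total, 4 matched, 0 unmatched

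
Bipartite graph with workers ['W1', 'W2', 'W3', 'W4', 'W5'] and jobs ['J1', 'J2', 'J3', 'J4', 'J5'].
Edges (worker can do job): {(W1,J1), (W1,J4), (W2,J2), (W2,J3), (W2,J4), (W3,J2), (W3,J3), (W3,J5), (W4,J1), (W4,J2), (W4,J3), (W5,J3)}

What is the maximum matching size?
Maximum matching size = 5

Maximum matching: {(W1,J4), (W2,J2), (W3,J5), (W4,J1), (W5,J3)}
Size: 5

This assigns 5 workers to 5 distinct jobs.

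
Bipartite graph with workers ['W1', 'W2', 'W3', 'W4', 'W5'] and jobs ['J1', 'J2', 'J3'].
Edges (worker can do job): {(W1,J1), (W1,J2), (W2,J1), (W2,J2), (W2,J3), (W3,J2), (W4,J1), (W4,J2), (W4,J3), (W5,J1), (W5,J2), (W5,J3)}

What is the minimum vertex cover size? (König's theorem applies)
Minimum vertex cover size = 3

By König's theorem: in bipartite graphs,
min vertex cover = max matching = 3

Maximum matching has size 3, so minimum vertex cover also has size 3.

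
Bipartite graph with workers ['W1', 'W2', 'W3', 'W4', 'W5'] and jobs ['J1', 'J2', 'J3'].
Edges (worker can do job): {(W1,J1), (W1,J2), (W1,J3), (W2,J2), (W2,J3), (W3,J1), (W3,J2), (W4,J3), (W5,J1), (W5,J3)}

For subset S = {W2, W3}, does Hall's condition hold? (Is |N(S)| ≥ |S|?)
Yes: |N(S)| = 3, |S| = 2

Subset S = {W2, W3}
Neighbors N(S) = {J1, J2, J3}

|N(S)| = 3, |S| = 2
Hall's condition: |N(S)| ≥ |S| is satisfied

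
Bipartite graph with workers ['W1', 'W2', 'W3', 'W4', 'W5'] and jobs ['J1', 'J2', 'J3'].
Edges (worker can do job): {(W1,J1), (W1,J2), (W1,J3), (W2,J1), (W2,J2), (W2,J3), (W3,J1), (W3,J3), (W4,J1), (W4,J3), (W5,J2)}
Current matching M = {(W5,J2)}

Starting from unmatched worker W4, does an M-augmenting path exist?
Yes: W4 → J3

An M-augmenting path alternates non-matching / matching edges, starting and ending at unmatched vertices.
Path: W4 → J3
(J3 is unmatched in M, so the path is augmenting.)
Flipping edges along this path would increase |M| from 1 to 2.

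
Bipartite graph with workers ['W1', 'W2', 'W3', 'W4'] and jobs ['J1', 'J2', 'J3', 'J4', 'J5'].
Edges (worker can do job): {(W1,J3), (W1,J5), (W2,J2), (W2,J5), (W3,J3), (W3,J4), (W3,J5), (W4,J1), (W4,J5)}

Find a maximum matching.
Matching: {(W1,J5), (W2,J2), (W3,J3), (W4,J1)}

Maximum matching (size 4):
  W1 → J5
  W2 → J2
  W3 → J3
  W4 → J1

Each worker is assigned to at most one job, and each job to at most one worker.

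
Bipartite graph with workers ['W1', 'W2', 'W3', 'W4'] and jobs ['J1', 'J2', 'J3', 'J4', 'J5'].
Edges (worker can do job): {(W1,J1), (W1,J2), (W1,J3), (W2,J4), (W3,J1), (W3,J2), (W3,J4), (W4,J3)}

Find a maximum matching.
Matching: {(W1,J1), (W2,J4), (W3,J2), (W4,J3)}

Maximum matching (size 4):
  W1 → J1
  W2 → J4
  W3 → J2
  W4 → J3

Each worker is assigned to at most one job, and each job to at most one worker.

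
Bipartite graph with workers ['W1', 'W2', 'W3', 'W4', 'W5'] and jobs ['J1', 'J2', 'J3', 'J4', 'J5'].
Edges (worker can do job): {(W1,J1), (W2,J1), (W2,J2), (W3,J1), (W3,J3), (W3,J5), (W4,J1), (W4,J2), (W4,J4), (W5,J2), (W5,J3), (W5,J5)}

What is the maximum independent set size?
Maximum independent set = 5

By König's theorem:
- Min vertex cover = Max matching = 5
- Max independent set = Total vertices - Min vertex cover
- Max independent set = 10 - 5 = 5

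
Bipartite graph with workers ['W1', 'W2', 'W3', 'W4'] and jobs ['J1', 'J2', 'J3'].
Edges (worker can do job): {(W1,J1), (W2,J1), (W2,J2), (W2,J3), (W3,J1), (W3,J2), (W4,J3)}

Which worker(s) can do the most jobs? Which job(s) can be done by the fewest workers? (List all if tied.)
Most versatile: W2 (3 jobs); Least covered: J2, J3 (2 workers)

Worker degrees (jobs they can do): W1:1, W2:3, W3:2, W4:1
Job degrees (workers who can do it): J1:3, J2:2, J3:2

Maximum worker degree is 3, achieved by: W2
Minimum job degree is 2, achieved by: J2, J3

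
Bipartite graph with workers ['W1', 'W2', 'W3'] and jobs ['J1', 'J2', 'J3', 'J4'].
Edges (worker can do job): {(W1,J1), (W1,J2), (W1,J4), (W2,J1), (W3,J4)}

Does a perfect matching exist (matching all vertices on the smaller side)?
Yes, perfect matching exists (size 3)

Perfect matching: {(W1,J2), (W2,J1), (W3,J4)}
All 3 vertices on the smaller side are matched.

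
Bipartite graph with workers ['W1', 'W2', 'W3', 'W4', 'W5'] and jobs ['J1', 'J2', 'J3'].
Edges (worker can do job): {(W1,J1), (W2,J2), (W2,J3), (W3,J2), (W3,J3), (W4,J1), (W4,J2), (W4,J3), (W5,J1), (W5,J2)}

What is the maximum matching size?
Maximum matching size = 3

Maximum matching: {(W3,J2), (W4,J3), (W5,J1)}
Size: 3

This assigns 3 workers to 3 distinct jobs.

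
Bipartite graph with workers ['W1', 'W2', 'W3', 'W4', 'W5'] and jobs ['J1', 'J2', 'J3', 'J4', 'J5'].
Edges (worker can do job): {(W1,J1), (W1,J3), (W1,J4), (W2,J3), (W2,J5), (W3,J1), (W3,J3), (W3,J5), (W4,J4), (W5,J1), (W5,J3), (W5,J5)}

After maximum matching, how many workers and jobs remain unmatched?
Unmatched: 1 workers, 1 jobs

Maximum matching size: 4
Workers: 5 total, 4 matched, 1 unmatched
Jobs: 5 total, 4 matched, 1 unmatched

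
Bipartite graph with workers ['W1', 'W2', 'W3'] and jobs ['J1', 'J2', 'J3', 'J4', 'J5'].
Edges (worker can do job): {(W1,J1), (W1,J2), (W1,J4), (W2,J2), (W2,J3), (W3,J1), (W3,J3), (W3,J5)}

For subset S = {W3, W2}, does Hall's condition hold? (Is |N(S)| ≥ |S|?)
Yes: |N(S)| = 4, |S| = 2

Subset S = {W3, W2}
Neighbors N(S) = {J1, J2, J3, J5}

|N(S)| = 4, |S| = 2
Hall's condition: |N(S)| ≥ |S| is satisfied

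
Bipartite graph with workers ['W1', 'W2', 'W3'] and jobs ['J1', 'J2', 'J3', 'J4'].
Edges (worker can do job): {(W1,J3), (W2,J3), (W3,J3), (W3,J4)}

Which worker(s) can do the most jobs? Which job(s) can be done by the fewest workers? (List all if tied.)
Most versatile: W3 (2 jobs); Least covered: J1, J2 (0 workers)

Worker degrees (jobs they can do): W1:1, W2:1, W3:2
Job degrees (workers who can do it): J1:0, J2:0, J3:3, J4:1

Maximum worker degree is 2, achieved by: W3
Minimum job degree is 0, achieved by: J1, J2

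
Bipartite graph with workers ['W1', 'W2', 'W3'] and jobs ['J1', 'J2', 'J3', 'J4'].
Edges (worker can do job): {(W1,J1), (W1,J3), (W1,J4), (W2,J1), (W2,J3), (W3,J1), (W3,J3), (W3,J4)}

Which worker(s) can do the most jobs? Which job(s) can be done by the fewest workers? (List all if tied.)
Most versatile: W1, W3 (3 jobs); Least covered: J2 (0 workers)

Worker degrees (jobs they can do): W1:3, W2:2, W3:3
Job degrees (workers who can do it): J1:3, J2:0, J3:3, J4:2

Maximum worker degree is 3, achieved by: W1, W3
Minimum job degree is 0, achieved by: J2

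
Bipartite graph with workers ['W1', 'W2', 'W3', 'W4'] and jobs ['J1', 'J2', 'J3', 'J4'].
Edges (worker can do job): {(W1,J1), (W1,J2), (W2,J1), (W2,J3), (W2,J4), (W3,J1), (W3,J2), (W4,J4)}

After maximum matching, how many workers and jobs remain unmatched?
Unmatched: 0 workers, 0 jobs

Maximum matching size: 4
Workers: 4 total, 4 matched, 0 unmatched
Jobs: 4 total, 4 matched, 0 unmatched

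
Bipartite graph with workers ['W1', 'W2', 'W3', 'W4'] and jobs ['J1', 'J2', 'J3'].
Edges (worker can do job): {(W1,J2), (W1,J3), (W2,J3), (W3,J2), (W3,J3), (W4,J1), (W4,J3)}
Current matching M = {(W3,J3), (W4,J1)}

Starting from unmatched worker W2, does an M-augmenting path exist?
Yes: W2 → J3 → W3 → J2

An M-augmenting path alternates non-matching / matching edges, starting and ending at unmatched vertices.
Path: W2 → J3 → W3 → J2
(J2 is unmatched in M, so the path is augmenting.)
Flipping edges along this path would increase |M| from 2 to 3.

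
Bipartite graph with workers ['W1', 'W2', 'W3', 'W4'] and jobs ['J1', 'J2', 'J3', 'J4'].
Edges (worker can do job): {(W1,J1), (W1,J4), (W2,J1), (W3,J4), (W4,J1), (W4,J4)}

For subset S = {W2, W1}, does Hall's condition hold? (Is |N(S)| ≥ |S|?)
Yes: |N(S)| = 2, |S| = 2

Subset S = {W2, W1}
Neighbors N(S) = {J1, J4}

|N(S)| = 2, |S| = 2
Hall's condition: |N(S)| ≥ |S| is satisfied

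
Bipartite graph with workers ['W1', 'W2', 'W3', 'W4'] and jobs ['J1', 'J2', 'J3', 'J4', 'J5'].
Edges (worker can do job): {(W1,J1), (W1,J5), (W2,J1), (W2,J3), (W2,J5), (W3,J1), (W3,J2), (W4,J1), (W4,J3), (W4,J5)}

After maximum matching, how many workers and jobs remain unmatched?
Unmatched: 0 workers, 1 jobs

Maximum matching size: 4
Workers: 4 total, 4 matched, 0 unmatched
Jobs: 5 total, 4 matched, 1 unmatched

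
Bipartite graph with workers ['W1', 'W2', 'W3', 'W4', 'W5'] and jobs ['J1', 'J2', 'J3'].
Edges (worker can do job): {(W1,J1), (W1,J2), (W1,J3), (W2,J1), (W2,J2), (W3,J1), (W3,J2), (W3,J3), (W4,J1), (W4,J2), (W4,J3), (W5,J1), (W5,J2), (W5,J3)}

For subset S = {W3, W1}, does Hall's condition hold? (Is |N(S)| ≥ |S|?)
Yes: |N(S)| = 3, |S| = 2

Subset S = {W3, W1}
Neighbors N(S) = {J1, J2, J3}

|N(S)| = 3, |S| = 2
Hall's condition: |N(S)| ≥ |S| is satisfied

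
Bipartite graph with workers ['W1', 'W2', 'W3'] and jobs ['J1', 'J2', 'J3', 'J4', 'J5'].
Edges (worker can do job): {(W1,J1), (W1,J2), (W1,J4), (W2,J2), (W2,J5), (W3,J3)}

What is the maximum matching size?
Maximum matching size = 3

Maximum matching: {(W1,J2), (W2,J5), (W3,J3)}
Size: 3

This assigns 3 workers to 3 distinct jobs.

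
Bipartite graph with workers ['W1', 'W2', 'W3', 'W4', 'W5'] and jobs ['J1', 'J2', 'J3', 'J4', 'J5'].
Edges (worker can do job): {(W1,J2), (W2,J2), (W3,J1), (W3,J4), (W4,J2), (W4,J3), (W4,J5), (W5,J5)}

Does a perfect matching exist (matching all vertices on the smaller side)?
No, maximum matching has size 4 < 5

Maximum matching has size 4, need 5 for perfect matching.
Unmatched workers: ['W2']
Unmatched jobs: ['J1']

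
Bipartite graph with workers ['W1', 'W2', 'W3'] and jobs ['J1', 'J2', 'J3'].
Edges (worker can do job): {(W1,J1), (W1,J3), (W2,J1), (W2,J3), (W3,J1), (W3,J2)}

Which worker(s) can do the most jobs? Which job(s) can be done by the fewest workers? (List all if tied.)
Most versatile: W1, W2, W3 (2 jobs); Least covered: J2 (1 workers)

Worker degrees (jobs they can do): W1:2, W2:2, W3:2
Job degrees (workers who can do it): J1:3, J2:1, J3:2

Maximum worker degree is 2, achieved by: W1, W2, W3
Minimum job degree is 1, achieved by: J2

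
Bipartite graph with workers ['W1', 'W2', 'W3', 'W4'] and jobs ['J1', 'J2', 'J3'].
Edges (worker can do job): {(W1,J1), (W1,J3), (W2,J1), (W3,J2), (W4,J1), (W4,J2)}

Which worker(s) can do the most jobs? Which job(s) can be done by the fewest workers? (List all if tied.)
Most versatile: W1, W4 (2 jobs); Least covered: J3 (1 workers)

Worker degrees (jobs they can do): W1:2, W2:1, W3:1, W4:2
Job degrees (workers who can do it): J1:3, J2:2, J3:1

Maximum worker degree is 2, achieved by: W1, W4
Minimum job degree is 1, achieved by: J3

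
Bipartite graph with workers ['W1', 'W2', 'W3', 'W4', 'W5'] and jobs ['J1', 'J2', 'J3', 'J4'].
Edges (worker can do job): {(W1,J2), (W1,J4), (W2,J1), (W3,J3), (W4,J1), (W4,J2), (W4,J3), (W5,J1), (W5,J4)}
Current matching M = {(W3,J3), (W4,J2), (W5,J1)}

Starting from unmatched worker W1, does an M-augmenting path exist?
Yes: W1 → J4

An M-augmenting path alternates non-matching / matching edges, starting and ending at unmatched vertices.
Path: W1 → J4
(J4 is unmatched in M, so the path is augmenting.)
Flipping edges along this path would increase |M| from 3 to 4.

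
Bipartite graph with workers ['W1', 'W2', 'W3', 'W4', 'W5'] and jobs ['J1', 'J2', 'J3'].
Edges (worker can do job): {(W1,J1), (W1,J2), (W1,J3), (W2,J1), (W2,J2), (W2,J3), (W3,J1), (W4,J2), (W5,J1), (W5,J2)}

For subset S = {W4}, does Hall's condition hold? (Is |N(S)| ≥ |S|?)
Yes: |N(S)| = 1, |S| = 1

Subset S = {W4}
Neighbors N(S) = {J2}

|N(S)| = 1, |S| = 1
Hall's condition: |N(S)| ≥ |S| is satisfied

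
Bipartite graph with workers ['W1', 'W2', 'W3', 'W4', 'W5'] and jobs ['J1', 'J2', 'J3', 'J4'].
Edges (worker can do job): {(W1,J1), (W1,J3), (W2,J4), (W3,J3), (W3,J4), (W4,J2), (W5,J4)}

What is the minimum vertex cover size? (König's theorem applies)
Minimum vertex cover size = 4

By König's theorem: in bipartite graphs,
min vertex cover = max matching = 4

Maximum matching has size 4, so minimum vertex cover also has size 4.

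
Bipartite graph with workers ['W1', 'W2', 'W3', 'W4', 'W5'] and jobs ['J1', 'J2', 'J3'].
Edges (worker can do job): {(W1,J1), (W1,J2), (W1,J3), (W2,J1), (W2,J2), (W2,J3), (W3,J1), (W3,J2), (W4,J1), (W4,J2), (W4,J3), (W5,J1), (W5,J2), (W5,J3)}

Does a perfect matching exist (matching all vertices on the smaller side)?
Yes, perfect matching exists (size 3)

Perfect matching: {(W3,J1), (W4,J3), (W5,J2)}
All 3 vertices on the smaller side are matched.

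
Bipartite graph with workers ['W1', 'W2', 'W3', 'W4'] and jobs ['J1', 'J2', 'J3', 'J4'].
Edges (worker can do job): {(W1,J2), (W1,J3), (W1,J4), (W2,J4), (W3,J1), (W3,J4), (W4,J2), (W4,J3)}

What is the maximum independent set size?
Maximum independent set = 4

By König's theorem:
- Min vertex cover = Max matching = 4
- Max independent set = Total vertices - Min vertex cover
- Max independent set = 8 - 4 = 4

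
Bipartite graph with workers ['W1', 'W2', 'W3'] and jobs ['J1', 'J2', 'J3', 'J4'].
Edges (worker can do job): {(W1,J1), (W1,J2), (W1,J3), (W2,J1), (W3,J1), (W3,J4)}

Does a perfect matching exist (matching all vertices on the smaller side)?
Yes, perfect matching exists (size 3)

Perfect matching: {(W1,J3), (W2,J1), (W3,J4)}
All 3 vertices on the smaller side are matched.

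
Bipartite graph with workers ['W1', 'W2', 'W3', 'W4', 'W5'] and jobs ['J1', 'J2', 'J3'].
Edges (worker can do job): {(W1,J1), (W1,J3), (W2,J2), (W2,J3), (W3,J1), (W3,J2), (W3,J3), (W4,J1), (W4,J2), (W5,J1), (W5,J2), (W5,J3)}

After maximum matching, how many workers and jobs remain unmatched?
Unmatched: 2 workers, 0 jobs

Maximum matching size: 3
Workers: 5 total, 3 matched, 2 unmatched
Jobs: 3 total, 3 matched, 0 unmatched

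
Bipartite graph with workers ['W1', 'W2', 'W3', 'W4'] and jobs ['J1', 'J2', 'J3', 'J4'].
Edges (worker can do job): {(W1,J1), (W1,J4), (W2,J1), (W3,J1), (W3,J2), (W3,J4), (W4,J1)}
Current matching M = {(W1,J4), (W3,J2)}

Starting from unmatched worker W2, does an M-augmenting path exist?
Yes: W2 → J1

An M-augmenting path alternates non-matching / matching edges, starting and ending at unmatched vertices.
Path: W2 → J1
(J1 is unmatched in M, so the path is augmenting.)
Flipping edges along this path would increase |M| from 2 to 3.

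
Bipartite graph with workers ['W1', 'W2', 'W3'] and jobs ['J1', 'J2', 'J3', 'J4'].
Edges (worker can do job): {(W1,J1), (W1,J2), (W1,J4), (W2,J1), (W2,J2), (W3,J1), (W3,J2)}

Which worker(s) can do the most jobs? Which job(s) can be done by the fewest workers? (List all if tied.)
Most versatile: W1 (3 jobs); Least covered: J3 (0 workers)

Worker degrees (jobs they can do): W1:3, W2:2, W3:2
Job degrees (workers who can do it): J1:3, J2:3, J3:0, J4:1

Maximum worker degree is 3, achieved by: W1
Minimum job degree is 0, achieved by: J3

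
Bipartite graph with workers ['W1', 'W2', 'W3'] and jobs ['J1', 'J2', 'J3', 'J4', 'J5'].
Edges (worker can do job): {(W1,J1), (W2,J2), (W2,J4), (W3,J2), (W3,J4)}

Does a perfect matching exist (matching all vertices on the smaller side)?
Yes, perfect matching exists (size 3)

Perfect matching: {(W1,J1), (W2,J4), (W3,J2)}
All 3 vertices on the smaller side are matched.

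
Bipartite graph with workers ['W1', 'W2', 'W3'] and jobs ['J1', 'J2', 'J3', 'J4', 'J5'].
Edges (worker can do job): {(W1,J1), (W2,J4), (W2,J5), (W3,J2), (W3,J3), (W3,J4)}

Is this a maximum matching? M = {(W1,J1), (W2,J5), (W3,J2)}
Yes, size 3 is maximum

Proposed matching has size 3.
Maximum matching size for this graph: 3.

This is a maximum matching.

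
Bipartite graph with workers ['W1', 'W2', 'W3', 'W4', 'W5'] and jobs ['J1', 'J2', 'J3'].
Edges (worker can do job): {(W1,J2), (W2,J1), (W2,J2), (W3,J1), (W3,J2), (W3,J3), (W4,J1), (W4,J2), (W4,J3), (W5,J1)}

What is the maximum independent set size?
Maximum independent set = 5

By König's theorem:
- Min vertex cover = Max matching = 3
- Max independent set = Total vertices - Min vertex cover
- Max independent set = 8 - 3 = 5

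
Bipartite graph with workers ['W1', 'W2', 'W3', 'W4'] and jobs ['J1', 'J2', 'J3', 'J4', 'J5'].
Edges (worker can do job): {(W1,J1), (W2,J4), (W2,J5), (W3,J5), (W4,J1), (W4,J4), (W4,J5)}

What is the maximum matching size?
Maximum matching size = 3

Maximum matching: {(W2,J4), (W3,J5), (W4,J1)}
Size: 3

This assigns 3 workers to 3 distinct jobs.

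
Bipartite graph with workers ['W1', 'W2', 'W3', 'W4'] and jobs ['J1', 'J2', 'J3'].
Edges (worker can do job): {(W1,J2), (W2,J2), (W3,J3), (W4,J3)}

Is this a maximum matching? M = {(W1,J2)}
No, size 1 is not maximum

Proposed matching has size 1.
Maximum matching size for this graph: 2.

This is NOT maximum - can be improved to size 2.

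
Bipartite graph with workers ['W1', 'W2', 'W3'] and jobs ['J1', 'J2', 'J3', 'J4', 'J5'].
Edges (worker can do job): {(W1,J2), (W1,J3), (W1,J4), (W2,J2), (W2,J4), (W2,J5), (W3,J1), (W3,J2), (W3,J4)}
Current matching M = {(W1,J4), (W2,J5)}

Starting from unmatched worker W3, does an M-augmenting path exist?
Yes: W3 → J2

An M-augmenting path alternates non-matching / matching edges, starting and ending at unmatched vertices.
Path: W3 → J2
(J2 is unmatched in M, so the path is augmenting.)
Flipping edges along this path would increase |M| from 2 to 3.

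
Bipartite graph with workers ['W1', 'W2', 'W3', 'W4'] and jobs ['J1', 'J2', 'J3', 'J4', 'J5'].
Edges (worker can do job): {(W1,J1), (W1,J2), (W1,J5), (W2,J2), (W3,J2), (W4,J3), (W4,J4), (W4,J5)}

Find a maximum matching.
Matching: {(W1,J1), (W3,J2), (W4,J5)}

Maximum matching (size 3):
  W1 → J1
  W3 → J2
  W4 → J5

Each worker is assigned to at most one job, and each job to at most one worker.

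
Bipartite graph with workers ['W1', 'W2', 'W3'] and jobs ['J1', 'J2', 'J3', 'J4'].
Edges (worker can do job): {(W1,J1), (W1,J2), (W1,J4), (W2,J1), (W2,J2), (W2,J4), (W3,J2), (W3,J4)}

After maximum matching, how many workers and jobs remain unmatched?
Unmatched: 0 workers, 1 jobs

Maximum matching size: 3
Workers: 3 total, 3 matched, 0 unmatched
Jobs: 4 total, 3 matched, 1 unmatched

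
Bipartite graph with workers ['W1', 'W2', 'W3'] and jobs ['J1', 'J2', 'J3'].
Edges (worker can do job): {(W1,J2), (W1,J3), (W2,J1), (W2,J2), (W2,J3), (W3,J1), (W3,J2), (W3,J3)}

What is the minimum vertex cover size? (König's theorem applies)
Minimum vertex cover size = 3

By König's theorem: in bipartite graphs,
min vertex cover = max matching = 3

Maximum matching has size 3, so minimum vertex cover also has size 3.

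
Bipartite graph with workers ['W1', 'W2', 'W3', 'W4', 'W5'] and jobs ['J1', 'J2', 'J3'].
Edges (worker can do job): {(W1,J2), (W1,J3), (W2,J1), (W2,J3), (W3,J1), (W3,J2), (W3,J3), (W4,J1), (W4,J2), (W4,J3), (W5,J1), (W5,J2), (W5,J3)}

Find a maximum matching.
Matching: {(W3,J3), (W4,J1), (W5,J2)}

Maximum matching (size 3):
  W3 → J3
  W4 → J1
  W5 → J2

Each worker is assigned to at most one job, and each job to at most one worker.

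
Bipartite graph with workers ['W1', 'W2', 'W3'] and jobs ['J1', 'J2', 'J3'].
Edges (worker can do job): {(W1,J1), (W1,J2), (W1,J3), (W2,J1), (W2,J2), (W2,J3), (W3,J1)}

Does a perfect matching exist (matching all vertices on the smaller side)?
Yes, perfect matching exists (size 3)

Perfect matching: {(W1,J2), (W2,J3), (W3,J1)}
All 3 vertices on the smaller side are matched.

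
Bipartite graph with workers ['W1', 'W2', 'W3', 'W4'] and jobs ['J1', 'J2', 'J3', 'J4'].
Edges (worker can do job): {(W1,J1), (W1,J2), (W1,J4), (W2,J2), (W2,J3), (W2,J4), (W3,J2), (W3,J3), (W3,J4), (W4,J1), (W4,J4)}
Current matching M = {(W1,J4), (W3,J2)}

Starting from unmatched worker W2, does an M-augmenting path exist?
Yes: W2 → J2 → W3 → J3

An M-augmenting path alternates non-matching / matching edges, starting and ending at unmatched vertices.
Path: W2 → J2 → W3 → J3
(J3 is unmatched in M, so the path is augmenting.)
Flipping edges along this path would increase |M| from 2 to 3.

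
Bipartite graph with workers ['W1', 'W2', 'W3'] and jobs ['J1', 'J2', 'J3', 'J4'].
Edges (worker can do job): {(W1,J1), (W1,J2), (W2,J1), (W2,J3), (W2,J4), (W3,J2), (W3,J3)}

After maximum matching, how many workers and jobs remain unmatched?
Unmatched: 0 workers, 1 jobs

Maximum matching size: 3
Workers: 3 total, 3 matched, 0 unmatched
Jobs: 4 total, 3 matched, 1 unmatched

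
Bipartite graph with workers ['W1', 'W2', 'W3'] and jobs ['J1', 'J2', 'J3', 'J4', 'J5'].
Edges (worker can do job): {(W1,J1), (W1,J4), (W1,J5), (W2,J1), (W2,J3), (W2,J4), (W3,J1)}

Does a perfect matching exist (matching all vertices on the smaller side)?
Yes, perfect matching exists (size 3)

Perfect matching: {(W1,J5), (W2,J4), (W3,J1)}
All 3 vertices on the smaller side are matched.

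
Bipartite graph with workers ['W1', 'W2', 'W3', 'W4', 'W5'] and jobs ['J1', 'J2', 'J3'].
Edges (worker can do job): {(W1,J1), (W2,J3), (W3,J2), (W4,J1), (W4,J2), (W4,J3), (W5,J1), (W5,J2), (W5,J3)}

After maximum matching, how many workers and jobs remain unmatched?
Unmatched: 2 workers, 0 jobs

Maximum matching size: 3
Workers: 5 total, 3 matched, 2 unmatched
Jobs: 3 total, 3 matched, 0 unmatched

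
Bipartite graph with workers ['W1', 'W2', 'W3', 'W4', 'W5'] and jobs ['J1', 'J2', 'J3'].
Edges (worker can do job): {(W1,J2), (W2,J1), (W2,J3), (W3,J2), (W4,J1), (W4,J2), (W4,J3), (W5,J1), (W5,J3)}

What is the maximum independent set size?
Maximum independent set = 5

By König's theorem:
- Min vertex cover = Max matching = 3
- Max independent set = Total vertices - Min vertex cover
- Max independent set = 8 - 3 = 5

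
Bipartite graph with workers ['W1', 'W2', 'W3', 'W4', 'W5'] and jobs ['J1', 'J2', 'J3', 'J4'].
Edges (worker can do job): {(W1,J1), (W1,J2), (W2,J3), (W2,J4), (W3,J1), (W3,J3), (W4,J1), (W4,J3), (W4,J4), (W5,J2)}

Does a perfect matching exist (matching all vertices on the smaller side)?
Yes, perfect matching exists (size 4)

Perfect matching: {(W2,J4), (W3,J1), (W4,J3), (W5,J2)}
All 4 vertices on the smaller side are matched.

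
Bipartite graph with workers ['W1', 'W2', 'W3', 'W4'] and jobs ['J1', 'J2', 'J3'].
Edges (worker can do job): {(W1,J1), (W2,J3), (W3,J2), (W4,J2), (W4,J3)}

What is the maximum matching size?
Maximum matching size = 3

Maximum matching: {(W1,J1), (W3,J2), (W4,J3)}
Size: 3

This assigns 3 workers to 3 distinct jobs.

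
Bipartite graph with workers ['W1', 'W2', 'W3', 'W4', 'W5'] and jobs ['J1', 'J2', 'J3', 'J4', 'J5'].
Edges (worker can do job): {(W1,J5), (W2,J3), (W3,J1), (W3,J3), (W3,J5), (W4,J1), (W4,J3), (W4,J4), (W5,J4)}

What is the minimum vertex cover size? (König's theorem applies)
Minimum vertex cover size = 4

By König's theorem: in bipartite graphs,
min vertex cover = max matching = 4

Maximum matching has size 4, so minimum vertex cover also has size 4.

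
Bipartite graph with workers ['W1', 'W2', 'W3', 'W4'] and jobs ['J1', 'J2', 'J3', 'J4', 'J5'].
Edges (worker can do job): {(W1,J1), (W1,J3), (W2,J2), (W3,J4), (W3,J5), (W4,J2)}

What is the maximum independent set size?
Maximum independent set = 6

By König's theorem:
- Min vertex cover = Max matching = 3
- Max independent set = Total vertices - Min vertex cover
- Max independent set = 9 - 3 = 6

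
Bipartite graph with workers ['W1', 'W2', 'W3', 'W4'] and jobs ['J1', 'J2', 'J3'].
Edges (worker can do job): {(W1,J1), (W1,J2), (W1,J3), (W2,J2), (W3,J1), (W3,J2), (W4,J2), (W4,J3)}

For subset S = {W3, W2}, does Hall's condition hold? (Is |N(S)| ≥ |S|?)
Yes: |N(S)| = 2, |S| = 2

Subset S = {W3, W2}
Neighbors N(S) = {J1, J2}

|N(S)| = 2, |S| = 2
Hall's condition: |N(S)| ≥ |S| is satisfied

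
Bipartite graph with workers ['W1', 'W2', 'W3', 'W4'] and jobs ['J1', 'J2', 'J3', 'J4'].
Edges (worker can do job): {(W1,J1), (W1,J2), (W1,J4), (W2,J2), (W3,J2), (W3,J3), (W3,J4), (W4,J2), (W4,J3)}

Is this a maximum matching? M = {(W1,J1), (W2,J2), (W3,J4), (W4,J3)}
Yes, size 4 is maximum

Proposed matching has size 4.
Maximum matching size for this graph: 4.

This is a maximum matching.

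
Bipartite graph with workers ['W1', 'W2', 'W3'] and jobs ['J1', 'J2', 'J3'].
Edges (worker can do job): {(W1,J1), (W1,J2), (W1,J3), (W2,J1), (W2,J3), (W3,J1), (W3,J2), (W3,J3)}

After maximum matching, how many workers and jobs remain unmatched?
Unmatched: 0 workers, 0 jobs

Maximum matching size: 3
Workers: 3 total, 3 matched, 0 unmatched
Jobs: 3 total, 3 matched, 0 unmatched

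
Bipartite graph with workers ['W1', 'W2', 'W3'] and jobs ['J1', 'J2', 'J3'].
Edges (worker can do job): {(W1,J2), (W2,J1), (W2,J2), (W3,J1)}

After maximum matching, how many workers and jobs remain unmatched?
Unmatched: 1 workers, 1 jobs

Maximum matching size: 2
Workers: 3 total, 2 matched, 1 unmatched
Jobs: 3 total, 2 matched, 1 unmatched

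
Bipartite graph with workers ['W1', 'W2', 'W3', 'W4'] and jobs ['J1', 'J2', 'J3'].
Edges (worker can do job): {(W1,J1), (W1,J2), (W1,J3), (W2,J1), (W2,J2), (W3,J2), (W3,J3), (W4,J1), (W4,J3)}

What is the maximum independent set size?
Maximum independent set = 4

By König's theorem:
- Min vertex cover = Max matching = 3
- Max independent set = Total vertices - Min vertex cover
- Max independent set = 7 - 3 = 4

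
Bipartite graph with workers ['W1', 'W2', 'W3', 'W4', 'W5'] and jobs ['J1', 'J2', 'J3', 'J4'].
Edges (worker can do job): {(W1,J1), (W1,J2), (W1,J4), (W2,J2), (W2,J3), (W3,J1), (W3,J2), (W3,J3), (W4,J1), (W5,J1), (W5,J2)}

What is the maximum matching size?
Maximum matching size = 4

Maximum matching: {(W1,J4), (W2,J3), (W3,J2), (W5,J1)}
Size: 4

This assigns 4 workers to 4 distinct jobs.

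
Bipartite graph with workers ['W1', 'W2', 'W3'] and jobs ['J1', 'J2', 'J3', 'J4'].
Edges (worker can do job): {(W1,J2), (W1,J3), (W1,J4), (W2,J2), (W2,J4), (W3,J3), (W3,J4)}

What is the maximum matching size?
Maximum matching size = 3

Maximum matching: {(W1,J4), (W2,J2), (W3,J3)}
Size: 3

This assigns 3 workers to 3 distinct jobs.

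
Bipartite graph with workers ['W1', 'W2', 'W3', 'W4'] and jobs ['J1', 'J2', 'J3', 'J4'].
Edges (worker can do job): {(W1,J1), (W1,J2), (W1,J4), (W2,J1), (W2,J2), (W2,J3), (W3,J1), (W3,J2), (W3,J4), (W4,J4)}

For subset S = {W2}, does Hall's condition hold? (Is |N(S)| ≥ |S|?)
Yes: |N(S)| = 3, |S| = 1

Subset S = {W2}
Neighbors N(S) = {J1, J2, J3}

|N(S)| = 3, |S| = 1
Hall's condition: |N(S)| ≥ |S| is satisfied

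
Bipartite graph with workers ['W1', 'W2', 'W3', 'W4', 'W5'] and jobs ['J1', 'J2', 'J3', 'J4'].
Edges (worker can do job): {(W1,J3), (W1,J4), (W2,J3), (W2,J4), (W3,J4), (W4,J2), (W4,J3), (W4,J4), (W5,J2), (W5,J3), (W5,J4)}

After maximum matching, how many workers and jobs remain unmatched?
Unmatched: 2 workers, 1 jobs

Maximum matching size: 3
Workers: 5 total, 3 matched, 2 unmatched
Jobs: 4 total, 3 matched, 1 unmatched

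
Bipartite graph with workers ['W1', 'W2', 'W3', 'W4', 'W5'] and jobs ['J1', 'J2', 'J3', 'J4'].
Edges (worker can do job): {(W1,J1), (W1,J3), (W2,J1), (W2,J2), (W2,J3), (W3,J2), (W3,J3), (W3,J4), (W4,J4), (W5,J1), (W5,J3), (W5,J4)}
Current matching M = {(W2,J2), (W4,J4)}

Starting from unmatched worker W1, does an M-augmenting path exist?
Yes: W1 → J3

An M-augmenting path alternates non-matching / matching edges, starting and ending at unmatched vertices.
Path: W1 → J3
(J3 is unmatched in M, so the path is augmenting.)
Flipping edges along this path would increase |M| from 2 to 3.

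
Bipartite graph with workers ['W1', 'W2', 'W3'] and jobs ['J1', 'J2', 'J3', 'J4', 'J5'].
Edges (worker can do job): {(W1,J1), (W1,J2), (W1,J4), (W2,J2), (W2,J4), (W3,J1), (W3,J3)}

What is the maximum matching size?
Maximum matching size = 3

Maximum matching: {(W1,J4), (W2,J2), (W3,J3)}
Size: 3

This assigns 3 workers to 3 distinct jobs.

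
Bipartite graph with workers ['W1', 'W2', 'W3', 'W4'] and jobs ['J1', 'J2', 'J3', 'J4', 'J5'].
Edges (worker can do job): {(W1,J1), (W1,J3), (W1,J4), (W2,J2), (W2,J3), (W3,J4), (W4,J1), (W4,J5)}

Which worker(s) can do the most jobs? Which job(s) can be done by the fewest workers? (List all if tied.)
Most versatile: W1 (3 jobs); Least covered: J2, J5 (1 workers)

Worker degrees (jobs they can do): W1:3, W2:2, W3:1, W4:2
Job degrees (workers who can do it): J1:2, J2:1, J3:2, J4:2, J5:1

Maximum worker degree is 3, achieved by: W1
Minimum job degree is 1, achieved by: J2, J5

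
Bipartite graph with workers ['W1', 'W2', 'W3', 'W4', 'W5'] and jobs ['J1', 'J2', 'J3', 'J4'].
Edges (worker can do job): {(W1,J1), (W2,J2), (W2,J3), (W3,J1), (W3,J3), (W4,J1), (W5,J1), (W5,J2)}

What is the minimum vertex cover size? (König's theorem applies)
Minimum vertex cover size = 3

By König's theorem: in bipartite graphs,
min vertex cover = max matching = 3

Maximum matching has size 3, so minimum vertex cover also has size 3.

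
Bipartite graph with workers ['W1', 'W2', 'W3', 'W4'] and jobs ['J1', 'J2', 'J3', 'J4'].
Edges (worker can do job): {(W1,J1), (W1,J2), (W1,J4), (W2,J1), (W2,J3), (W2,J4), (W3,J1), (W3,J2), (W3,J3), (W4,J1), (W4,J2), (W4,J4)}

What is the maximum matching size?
Maximum matching size = 4

Maximum matching: {(W1,J4), (W2,J3), (W3,J2), (W4,J1)}
Size: 4

This assigns 4 workers to 4 distinct jobs.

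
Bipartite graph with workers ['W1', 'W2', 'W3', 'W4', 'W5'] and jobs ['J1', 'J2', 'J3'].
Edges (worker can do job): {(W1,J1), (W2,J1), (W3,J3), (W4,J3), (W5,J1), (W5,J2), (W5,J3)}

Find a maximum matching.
Matching: {(W1,J1), (W3,J3), (W5,J2)}

Maximum matching (size 3):
  W1 → J1
  W3 → J3
  W5 → J2

Each worker is assigned to at most one job, and each job to at most one worker.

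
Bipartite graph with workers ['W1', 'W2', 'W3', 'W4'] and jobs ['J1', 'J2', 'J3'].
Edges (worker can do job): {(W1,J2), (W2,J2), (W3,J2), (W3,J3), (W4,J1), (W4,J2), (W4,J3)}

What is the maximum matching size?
Maximum matching size = 3

Maximum matching: {(W1,J2), (W3,J3), (W4,J1)}
Size: 3

This assigns 3 workers to 3 distinct jobs.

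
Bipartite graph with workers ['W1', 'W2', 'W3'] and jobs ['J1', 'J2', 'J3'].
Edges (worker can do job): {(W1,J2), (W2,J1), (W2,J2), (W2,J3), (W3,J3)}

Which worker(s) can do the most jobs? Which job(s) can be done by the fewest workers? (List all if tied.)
Most versatile: W2 (3 jobs); Least covered: J1 (1 workers)

Worker degrees (jobs they can do): W1:1, W2:3, W3:1
Job degrees (workers who can do it): J1:1, J2:2, J3:2

Maximum worker degree is 3, achieved by: W2
Minimum job degree is 1, achieved by: J1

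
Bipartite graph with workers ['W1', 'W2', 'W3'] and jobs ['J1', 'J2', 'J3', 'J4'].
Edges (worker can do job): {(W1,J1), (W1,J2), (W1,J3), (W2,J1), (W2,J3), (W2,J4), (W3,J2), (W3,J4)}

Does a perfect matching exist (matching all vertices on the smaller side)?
Yes, perfect matching exists (size 3)

Perfect matching: {(W1,J3), (W2,J1), (W3,J4)}
All 3 vertices on the smaller side are matched.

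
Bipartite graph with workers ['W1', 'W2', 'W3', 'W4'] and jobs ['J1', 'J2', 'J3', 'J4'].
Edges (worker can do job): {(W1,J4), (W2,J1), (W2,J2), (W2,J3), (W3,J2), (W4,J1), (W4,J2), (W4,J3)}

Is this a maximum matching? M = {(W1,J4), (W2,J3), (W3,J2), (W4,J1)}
Yes, size 4 is maximum

Proposed matching has size 4.
Maximum matching size for this graph: 4.

This is a maximum matching.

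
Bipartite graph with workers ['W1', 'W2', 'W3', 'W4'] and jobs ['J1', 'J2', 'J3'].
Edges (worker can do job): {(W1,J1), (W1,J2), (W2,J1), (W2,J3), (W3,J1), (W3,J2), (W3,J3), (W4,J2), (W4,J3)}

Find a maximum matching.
Matching: {(W1,J2), (W3,J1), (W4,J3)}

Maximum matching (size 3):
  W1 → J2
  W3 → J1
  W4 → J3

Each worker is assigned to at most one job, and each job to at most one worker.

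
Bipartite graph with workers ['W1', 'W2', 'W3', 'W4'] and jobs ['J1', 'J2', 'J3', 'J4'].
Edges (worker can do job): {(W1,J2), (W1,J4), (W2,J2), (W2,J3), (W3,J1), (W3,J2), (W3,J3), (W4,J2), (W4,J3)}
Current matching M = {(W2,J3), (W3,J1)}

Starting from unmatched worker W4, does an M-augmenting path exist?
Yes: W4 → J2

An M-augmenting path alternates non-matching / matching edges, starting and ending at unmatched vertices.
Path: W4 → J2
(J2 is unmatched in M, so the path is augmenting.)
Flipping edges along this path would increase |M| from 2 to 3.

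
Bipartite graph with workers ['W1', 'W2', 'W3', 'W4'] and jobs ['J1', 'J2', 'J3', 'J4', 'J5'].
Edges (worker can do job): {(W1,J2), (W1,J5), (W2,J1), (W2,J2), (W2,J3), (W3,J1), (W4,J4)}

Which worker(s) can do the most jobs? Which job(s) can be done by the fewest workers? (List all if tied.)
Most versatile: W2 (3 jobs); Least covered: J3, J4, J5 (1 workers)

Worker degrees (jobs they can do): W1:2, W2:3, W3:1, W4:1
Job degrees (workers who can do it): J1:2, J2:2, J3:1, J4:1, J5:1

Maximum worker degree is 3, achieved by: W2
Minimum job degree is 1, achieved by: J3, J4, J5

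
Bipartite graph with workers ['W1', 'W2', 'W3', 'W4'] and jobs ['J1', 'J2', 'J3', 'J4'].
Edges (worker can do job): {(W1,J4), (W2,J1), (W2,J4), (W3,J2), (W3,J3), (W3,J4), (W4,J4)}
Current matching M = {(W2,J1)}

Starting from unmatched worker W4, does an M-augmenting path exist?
Yes: W4 → J4

An M-augmenting path alternates non-matching / matching edges, starting and ending at unmatched vertices.
Path: W4 → J4
(J4 is unmatched in M, so the path is augmenting.)
Flipping edges along this path would increase |M| from 1 to 2.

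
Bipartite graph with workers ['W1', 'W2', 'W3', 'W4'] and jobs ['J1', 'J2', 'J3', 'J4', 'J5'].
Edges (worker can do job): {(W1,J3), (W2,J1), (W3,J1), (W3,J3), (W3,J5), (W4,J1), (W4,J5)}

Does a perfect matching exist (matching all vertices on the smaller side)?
No, maximum matching has size 3 < 4

Maximum matching has size 3, need 4 for perfect matching.
Unmatched workers: ['W2']
Unmatched jobs: ['J2', 'J4']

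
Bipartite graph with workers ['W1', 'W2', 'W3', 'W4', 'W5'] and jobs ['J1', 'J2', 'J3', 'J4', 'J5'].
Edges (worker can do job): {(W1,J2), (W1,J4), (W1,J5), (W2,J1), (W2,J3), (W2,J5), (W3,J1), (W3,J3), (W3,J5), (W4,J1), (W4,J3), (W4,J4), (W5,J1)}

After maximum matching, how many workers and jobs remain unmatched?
Unmatched: 0 workers, 0 jobs

Maximum matching size: 5
Workers: 5 total, 5 matched, 0 unmatched
Jobs: 5 total, 5 matched, 0 unmatched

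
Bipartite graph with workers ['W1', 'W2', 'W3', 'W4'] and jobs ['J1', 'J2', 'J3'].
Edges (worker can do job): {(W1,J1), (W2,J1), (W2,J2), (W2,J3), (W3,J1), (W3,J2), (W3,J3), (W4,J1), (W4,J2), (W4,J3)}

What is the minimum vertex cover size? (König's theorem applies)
Minimum vertex cover size = 3

By König's theorem: in bipartite graphs,
min vertex cover = max matching = 3

Maximum matching has size 3, so minimum vertex cover also has size 3.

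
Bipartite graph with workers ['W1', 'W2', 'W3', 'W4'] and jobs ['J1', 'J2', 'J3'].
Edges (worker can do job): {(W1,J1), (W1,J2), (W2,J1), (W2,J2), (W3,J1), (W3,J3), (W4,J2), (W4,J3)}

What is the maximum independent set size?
Maximum independent set = 4

By König's theorem:
- Min vertex cover = Max matching = 3
- Max independent set = Total vertices - Min vertex cover
- Max independent set = 7 - 3 = 4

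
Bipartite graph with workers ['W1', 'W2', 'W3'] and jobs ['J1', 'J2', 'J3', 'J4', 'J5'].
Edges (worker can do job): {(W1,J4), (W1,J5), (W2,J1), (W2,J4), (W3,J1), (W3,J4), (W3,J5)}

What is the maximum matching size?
Maximum matching size = 3

Maximum matching: {(W1,J4), (W2,J1), (W3,J5)}
Size: 3

This assigns 3 workers to 3 distinct jobs.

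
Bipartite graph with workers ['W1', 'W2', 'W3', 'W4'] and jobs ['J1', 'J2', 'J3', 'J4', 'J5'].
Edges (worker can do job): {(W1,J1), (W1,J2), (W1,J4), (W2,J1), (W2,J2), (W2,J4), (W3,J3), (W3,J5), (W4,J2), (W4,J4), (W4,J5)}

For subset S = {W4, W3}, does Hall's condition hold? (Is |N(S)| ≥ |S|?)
Yes: |N(S)| = 4, |S| = 2

Subset S = {W4, W3}
Neighbors N(S) = {J2, J3, J4, J5}

|N(S)| = 4, |S| = 2
Hall's condition: |N(S)| ≥ |S| is satisfied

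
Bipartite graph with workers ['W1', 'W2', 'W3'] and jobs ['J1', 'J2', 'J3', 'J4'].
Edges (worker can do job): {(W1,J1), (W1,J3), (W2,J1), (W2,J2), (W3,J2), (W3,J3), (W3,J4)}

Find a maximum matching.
Matching: {(W1,J1), (W2,J2), (W3,J3)}

Maximum matching (size 3):
  W1 → J1
  W2 → J2
  W3 → J3

Each worker is assigned to at most one job, and each job to at most one worker.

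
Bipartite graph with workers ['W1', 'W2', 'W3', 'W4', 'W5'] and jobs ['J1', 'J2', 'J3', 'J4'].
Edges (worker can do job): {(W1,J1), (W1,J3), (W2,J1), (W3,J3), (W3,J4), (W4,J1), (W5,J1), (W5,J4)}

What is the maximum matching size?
Maximum matching size = 3

Maximum matching: {(W3,J3), (W4,J1), (W5,J4)}
Size: 3

This assigns 3 workers to 3 distinct jobs.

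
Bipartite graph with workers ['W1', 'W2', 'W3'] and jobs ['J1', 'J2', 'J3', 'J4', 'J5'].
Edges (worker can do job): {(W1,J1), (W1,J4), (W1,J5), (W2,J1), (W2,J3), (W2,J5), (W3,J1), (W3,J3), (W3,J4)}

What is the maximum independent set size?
Maximum independent set = 5

By König's theorem:
- Min vertex cover = Max matching = 3
- Max independent set = Total vertices - Min vertex cover
- Max independent set = 8 - 3 = 5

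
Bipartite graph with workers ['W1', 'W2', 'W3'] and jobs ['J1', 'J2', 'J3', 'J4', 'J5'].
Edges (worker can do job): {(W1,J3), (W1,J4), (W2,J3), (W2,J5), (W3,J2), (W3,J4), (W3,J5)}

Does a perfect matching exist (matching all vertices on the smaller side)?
Yes, perfect matching exists (size 3)

Perfect matching: {(W1,J3), (W2,J5), (W3,J2)}
All 3 vertices on the smaller side are matched.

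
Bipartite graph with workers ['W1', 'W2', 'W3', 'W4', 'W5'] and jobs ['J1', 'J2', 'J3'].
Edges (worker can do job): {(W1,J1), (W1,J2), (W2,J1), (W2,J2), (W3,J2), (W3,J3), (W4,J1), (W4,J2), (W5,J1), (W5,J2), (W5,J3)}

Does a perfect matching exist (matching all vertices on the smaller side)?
Yes, perfect matching exists (size 3)

Perfect matching: {(W3,J2), (W4,J1), (W5,J3)}
All 3 vertices on the smaller side are matched.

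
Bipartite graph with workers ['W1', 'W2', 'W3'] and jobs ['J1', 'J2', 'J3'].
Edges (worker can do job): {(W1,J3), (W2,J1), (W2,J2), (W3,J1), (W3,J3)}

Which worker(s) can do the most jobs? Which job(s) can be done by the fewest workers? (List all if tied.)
Most versatile: W2, W3 (2 jobs); Least covered: J2 (1 workers)

Worker degrees (jobs they can do): W1:1, W2:2, W3:2
Job degrees (workers who can do it): J1:2, J2:1, J3:2

Maximum worker degree is 2, achieved by: W2, W3
Minimum job degree is 1, achieved by: J2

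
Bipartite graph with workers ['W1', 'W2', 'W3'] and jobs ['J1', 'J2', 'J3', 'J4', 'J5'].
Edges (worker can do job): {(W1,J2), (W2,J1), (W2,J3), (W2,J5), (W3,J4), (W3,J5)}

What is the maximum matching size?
Maximum matching size = 3

Maximum matching: {(W1,J2), (W2,J3), (W3,J5)}
Size: 3

This assigns 3 workers to 3 distinct jobs.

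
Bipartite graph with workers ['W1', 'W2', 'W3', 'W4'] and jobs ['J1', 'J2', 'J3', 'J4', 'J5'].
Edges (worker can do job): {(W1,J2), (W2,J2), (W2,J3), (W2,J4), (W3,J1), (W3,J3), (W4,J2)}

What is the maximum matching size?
Maximum matching size = 3

Maximum matching: {(W2,J3), (W3,J1), (W4,J2)}
Size: 3

This assigns 3 workers to 3 distinct jobs.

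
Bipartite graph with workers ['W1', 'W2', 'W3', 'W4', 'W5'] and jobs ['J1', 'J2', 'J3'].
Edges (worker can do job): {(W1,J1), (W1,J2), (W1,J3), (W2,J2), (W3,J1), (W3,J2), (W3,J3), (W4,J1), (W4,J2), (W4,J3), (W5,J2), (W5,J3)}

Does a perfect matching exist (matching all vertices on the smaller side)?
Yes, perfect matching exists (size 3)

Perfect matching: {(W3,J2), (W4,J1), (W5,J3)}
All 3 vertices on the smaller side are matched.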